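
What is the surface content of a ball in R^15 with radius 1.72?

|∂B_15(1.72)| ≈ 11348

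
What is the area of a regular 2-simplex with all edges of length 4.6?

Area = (√3/4) · 4.6² = 9.16255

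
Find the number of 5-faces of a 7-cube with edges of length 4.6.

Number of 5-faces = C(7,5) · 2^(7-5) = 21 · 4 = 84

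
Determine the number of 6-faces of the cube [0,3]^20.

Choose 6 of 20 axes to span the face (C(20,6) = 38760 ways), then fix each of the remaining 14 coordinates at one of its two extreme values (2^14 = 16384 ways): 38760·16384 = 635043840.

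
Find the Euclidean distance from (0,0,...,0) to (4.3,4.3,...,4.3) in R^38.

Diagonal = √38 · 4.3 ≈ 26.507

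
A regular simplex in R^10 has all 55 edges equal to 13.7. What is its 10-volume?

V_10 = √(11) · 13.7^10 / (10! · 2^(10/2)) ≈ 6652.56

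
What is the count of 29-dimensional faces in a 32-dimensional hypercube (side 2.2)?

Choose 29 of 32 axes to span the face (C(32,29) = 4960 ways), then fix each of the remaining 3 coordinates at one of its two extreme values (2^3 = 8 ways): 4960·8 = 39680.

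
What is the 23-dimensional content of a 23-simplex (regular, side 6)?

V_23 = √(24) · 6^23 / (23! · 2^(23/2)) ≈ 5.16708e-08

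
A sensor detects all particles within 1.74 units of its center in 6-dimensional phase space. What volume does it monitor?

V_6(1.74) = π^(6/2) · (1.74)^6 / Γ(6/2 + 1) ≈ 143.415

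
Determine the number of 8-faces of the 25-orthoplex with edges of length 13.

Each 8-face is the convex hull of 9 vertices, one chosen as ±e_i from each of 9 distinct axes: 2^9·C(25,9) = 1046003200.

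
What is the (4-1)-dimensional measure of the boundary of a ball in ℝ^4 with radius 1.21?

The surface area of an n-ball is 2π^(n/2) r^(n-1) / Γ(n/2). For n=4, r=1.21: 34.9692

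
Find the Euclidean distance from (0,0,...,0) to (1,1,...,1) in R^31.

||(1,1,...,1)|| = √(31)·1 ≈ 5.56776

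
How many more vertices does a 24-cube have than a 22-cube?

The 24-cube has 2^24 = 16777216 vertices. The 22-cube has 2^22 = 4194304 vertices. Difference: 16777216 - 4194304 = 12582912.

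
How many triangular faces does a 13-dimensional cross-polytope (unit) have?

Each 2-face is the convex hull of 3 vertices, one chosen as ±e_i from each of 3 distinct axes: 2^3·C(13,3) = 2288.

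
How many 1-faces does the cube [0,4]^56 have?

Each of the 2^56 = 72057594037927936 vertices has degree 56; total edges = 56·2^56/2 = 2017612633061982208.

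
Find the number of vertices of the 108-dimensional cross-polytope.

The vertices are ±e_1, ..., ±e_108, so there are 2·108 = 216.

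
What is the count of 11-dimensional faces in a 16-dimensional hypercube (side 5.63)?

Choose 11 of 16 axes to span the face (C(16,11) = 4368 ways), then fix each of the remaining 5 coordinates at one of its two extreme values (2^5 = 32 ways): 4368·32 = 139776.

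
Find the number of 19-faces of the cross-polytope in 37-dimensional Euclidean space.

An n-cross-polytope has 2^(k+1)·C(n,k+1) k-faces. Here 2^20·C(37,20) = 1048576·15905368710 = 16677987900456960.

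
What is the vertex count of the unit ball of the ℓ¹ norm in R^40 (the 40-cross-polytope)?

An n-cross-polytope has 2n vertices; here n = 40, giving 80.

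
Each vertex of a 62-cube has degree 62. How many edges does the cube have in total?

Each of the 2^62 = 4611686018427387904 vertices has degree 62; total edges = 62·2^62/2 = 142962266571249025024.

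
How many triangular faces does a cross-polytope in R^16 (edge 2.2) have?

Each 2-face is the convex hull of 3 vertices, one chosen as ±e_i from each of 3 distinct axes: 2^3·C(16,3) = 4480.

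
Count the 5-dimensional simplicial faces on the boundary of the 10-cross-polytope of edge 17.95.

f_5(10-orthoplex) = 2^6 · (10 choose 6) = 13440.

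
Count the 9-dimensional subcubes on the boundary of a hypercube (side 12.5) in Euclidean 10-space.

Number of 9-faces = C(10,9) · 2^(10-9) = 10 · 2 = 20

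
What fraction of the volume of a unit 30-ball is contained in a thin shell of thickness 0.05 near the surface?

V(inner)/V(outer) = ((1-0.05)/1)^30 ≈ 0.2146, so the shell fraction is 0.785361.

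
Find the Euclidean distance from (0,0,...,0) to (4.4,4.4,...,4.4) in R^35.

d = √(4.4² + 4.4² + ... + 4.4²) [35 terms] = √(35·4.4²) = 4.4√35 ≈ 26.0308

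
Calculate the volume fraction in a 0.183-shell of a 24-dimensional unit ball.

Shell fraction = 1 - (1-0.183)^24 ≈ 0.992178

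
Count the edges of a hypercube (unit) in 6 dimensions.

Number of 1-faces = C(6,1)·2^(6-1) = 6·32 = 192.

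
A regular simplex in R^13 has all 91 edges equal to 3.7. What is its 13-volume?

For a regular n-simplex with edge a, V = (a^n / n!)·√((n+1)/2^n). With a=3.7, n=13: V ≈ 0.0001617.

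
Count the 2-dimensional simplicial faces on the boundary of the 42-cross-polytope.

Each 2-face is the convex hull of 3 vertices, one chosen as ±e_i from each of 3 distinct axes: 2^3·C(42,3) = 91840.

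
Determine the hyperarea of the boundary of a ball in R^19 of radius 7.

|∂B_19(7)| = 238213646322899968·π^9/4922775 ≈ 1.44247e+15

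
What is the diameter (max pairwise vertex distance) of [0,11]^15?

The space diagonal of an n-cube of side s is s√n. Here 11·√15 ≈ 42.6028.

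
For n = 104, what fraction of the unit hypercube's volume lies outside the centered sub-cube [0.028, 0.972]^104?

The inner cube has side 1-2·0.028 = 0.944 and volume (0.944)^104 ≈ 0.002495, so the shell holds 0.997505 of the volume.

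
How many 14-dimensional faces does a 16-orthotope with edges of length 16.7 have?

An n-cube has C(n,k)·2^(n-k) k-faces. Here C(16,14)·2^2 = 120·4 = 480.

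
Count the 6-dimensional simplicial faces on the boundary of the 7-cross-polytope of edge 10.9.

Number of 6-faces = 2^(6+1) · C(7,6+1) = 128 · 1 = 128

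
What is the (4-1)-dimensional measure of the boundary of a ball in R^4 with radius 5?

The surface area of an n-ball is 2π^(n/2) r^(n-1) / Γ(n/2). For n=4, r=5: 250·π^2 ≈ 2467.4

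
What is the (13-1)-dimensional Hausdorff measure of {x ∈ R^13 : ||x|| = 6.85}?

|∂B_13(6.85)| ≈ 1.26349e+11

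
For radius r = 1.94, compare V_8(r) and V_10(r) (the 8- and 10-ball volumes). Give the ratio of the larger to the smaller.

V_8(1.94) ≈ 814.333, V_10(1.94) ≈ 1925.69. The 10-ball is larger by a factor of 2.365.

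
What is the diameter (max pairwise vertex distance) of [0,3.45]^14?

The space diagonal of an n-cube of side s is s√n. Here 3.45·√14 ≈ 12.9087.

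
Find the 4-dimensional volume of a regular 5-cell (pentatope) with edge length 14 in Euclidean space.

For a regular n-simplex with edge a, V = (a^n / n!)·√((n+1)/2^n). With a=14, n=4: V ≈ 894.8.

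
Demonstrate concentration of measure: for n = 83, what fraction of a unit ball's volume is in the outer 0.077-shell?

1 - (1-0.077)^83 ≈ 0.998707 ≈ 99.87%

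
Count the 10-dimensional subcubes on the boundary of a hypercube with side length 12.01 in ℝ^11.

An n-cube has C(n,k)·2^(n-k) k-faces. Here C(11,10)·2^1 = 11·2 = 22.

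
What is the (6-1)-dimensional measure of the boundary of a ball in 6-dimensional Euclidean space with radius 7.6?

S_6(7.6) = 2·π^(6/2)·(7.6)^5 / Γ(6/2) ≈ 786172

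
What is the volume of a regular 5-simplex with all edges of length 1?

For a regular n-simplex with edge a, V = (a^n / n!)·√((n+1)/2^n). With a=1, n=5: V ≈ 0.00360844.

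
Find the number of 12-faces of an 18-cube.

Number of 12-faces = C(18,12) · 2^(18-12) = 18564 · 64 = 1188096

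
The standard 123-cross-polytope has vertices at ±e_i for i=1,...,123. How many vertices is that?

The 123-dimensional cross-polytope has 2n = 2·123 = 246 vertices.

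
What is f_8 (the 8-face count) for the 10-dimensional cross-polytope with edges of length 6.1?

f_8(10-orthoplex) = 2^9 · (10 choose 9) = 5120.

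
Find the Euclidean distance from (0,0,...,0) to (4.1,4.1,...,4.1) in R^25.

The space diagonal of an n-cube of side s is s√n. Here 4.1·√25 = 20.5.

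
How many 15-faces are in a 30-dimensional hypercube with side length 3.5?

Number of 15-faces = C(30,15) · 2^(30-15) = 155117520 · 32768 = 5082890895360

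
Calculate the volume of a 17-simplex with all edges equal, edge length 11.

For a regular n-simplex with edge a, V = (a^n / n!)·√((n+1)/2^n). With a=11, n=17: V ≈ 16.6528.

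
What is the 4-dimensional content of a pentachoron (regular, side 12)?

V = (12^4 / 4!) · √((4+1) / 2^4) ≈ 482.991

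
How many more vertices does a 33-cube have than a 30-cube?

The 33-cube has 2^33 = 8589934592 vertices. The 30-cube has 2^30 = 1073741824 vertices. Difference: 8589934592 - 1073741824 = 7516192768.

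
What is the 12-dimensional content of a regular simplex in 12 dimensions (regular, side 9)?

Volume = 9^12 · √(13/2^12) / 12! ≈ 33.2173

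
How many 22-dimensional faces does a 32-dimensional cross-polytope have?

Number of 22-faces = 2^(22+1) · C(32,22+1) = 8388608 · 28048800 = 235290388070400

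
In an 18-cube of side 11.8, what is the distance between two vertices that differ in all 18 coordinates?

Diagonal = √18 · 11.8 ≈ 50.0632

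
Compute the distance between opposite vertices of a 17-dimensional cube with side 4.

Diagonal = √17 · 4 ≈ 16.4924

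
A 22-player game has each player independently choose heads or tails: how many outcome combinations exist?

The 22-cube has 2^22 = 4194304 vertices.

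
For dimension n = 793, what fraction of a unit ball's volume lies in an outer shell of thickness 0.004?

1 - (1-0.004)^793 ≈ 0.958346 ≈ 95.83%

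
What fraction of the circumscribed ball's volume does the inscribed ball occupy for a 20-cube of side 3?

The radii are 3/2 and 3√20/2, so the volume ratio is (1/√20)^20 = 20^{-20/2} ≈ 9.76562e-14.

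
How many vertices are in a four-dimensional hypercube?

Choose 0 of 4 axes to span the face (C(4,0) = 1 way), then fix each of the remaining 4 coordinates at one of its two extreme values (2^4 = 16 ways): 1·16 = 16.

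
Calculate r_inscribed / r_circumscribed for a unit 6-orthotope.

r_in = 1/2 (half the side); r_out = 1√6/2 (half the diagonal). Ratio = 1/√6 ≈ 0.408248.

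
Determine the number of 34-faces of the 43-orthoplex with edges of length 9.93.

f_34(43-orthoplex) = 2^35 · (43 choose 35) = 4982454567812726784.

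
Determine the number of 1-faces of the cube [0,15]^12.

f_1(12-cube) = (12 choose 1) · 2^11 = 24576.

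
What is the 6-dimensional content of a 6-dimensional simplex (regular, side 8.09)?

V = (8.09^6 / 6!) · √((6+1) / 2^6) ≈ 128.771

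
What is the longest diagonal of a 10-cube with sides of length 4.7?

The space diagonal of an n-cube of side s is s√n. Here 4.7·√10 ≈ 14.8627.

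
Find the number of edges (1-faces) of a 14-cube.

Choose 1 of 14 axes to span the face (C(14,1) = 14 ways), then fix each of the remaining 13 coordinates at one of its two extreme values (2^13 = 8192 ways): 14·8192 = 114688.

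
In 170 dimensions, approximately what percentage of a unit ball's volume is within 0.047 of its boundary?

1 - (1-0.047)^170 ≈ 0.999721 ≈ 99.9721%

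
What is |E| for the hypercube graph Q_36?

The 36-cube has n·2^(n-1) = 36·2^35 = 36·34359738368 = 1236950581248 edges.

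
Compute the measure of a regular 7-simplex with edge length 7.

Volume = 7^7 · √(8/2^7) / 7! ≈ 40.8503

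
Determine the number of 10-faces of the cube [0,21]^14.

f_10(14-cube) = (14 choose 10) · 2^4 = 16016.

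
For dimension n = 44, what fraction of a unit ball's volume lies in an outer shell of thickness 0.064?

1 - (1-0.064)^44 ≈ 0.945533 ≈ 94.55%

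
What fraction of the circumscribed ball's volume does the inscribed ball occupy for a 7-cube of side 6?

V_in/V_out = n^(-n/2) = 7^(-7/2) ≈ 0.00110194.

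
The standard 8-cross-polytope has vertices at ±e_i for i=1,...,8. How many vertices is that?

The 8-dimensional cross-polytope has 2n = 2·8 = 16 vertices.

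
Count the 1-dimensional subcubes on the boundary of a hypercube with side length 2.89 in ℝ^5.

f_1(5-cube) = (5 choose 1) · 2^4 = 80.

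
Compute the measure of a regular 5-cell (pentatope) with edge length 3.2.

V_4 = √(5) · 3.2^4 / (4! · 2^(4/2)) ≈ 2.44238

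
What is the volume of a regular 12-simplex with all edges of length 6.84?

V_12 = √(13) · 6.84^12 / (12! · 2^(12/2)) ≈ 1.23347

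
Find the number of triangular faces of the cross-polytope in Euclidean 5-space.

Number of 2-faces = 2^(2+1) · C(5,2+1) = 8 · 10 = 80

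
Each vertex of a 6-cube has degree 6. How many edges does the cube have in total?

An n-cube has n·2^(n-1) edges. With n = 6: 6·32 = 192.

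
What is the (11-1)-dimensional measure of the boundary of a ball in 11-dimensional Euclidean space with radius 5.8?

S = n·V_n(r)/r = 11·V_11(5.8)/5.8 (volume-to-surface relation), giving 8.92848e+08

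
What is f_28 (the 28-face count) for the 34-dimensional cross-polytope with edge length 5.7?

f_28(34-orthoplex) = 2^29 · (34 choose 29) = 149387552489472.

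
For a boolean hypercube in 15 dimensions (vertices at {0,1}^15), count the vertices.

Each vertex is a binary string of length 15, so there are 2^15 = 32768.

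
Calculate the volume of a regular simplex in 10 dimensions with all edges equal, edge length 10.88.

V_10 = √(11) · 10.88^10 / (10! · 2^(10/2)) ≈ 663.854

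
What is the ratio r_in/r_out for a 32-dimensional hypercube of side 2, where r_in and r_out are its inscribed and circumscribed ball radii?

r_in / r_out = (2/2) / (2√32/2) = 1/√32 ≈ 0.176777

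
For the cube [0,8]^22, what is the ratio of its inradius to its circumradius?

r_in / r_out = (8/2) / (8√22/2) = 1/√22 ≈ 0.213201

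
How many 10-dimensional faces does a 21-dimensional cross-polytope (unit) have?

Each 10-face is the convex hull of 11 vertices, one chosen as ±e_i from each of 11 distinct axes: 2^11·C(21,11) = 722362368.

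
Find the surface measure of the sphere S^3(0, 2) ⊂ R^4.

The surface area of an n-ball is 2π^(n/2) r^(n-1) / Γ(n/2). For n=4, r=2: 16·π^2 ≈ 157.914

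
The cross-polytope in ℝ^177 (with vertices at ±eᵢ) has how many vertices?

Number of vertices = 2n = 354.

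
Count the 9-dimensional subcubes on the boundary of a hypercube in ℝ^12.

Choose 9 of 12 axes to span the face (C(12,9) = 220 ways), then fix each of the remaining 3 coordinates at one of its two extreme values (2^3 = 8 ways): 220·8 = 1760.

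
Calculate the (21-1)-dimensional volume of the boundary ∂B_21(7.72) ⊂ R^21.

S_21(7.72) = 2·π^(21/2)·(7.72)^20 / Γ(21/2) ≈ 1.6562e+17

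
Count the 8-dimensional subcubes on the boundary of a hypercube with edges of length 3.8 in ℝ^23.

f_8(23-cube) = (23 choose 8) · 2^15 = 16066609152.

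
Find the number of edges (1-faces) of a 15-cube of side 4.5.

f_1(15-cube) = (15 choose 1) · 2^14 = 245760.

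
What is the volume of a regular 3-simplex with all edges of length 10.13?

Volume = (√2/12) · 10.13³ = 122.507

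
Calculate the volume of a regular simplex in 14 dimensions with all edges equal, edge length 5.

V_14 = √(15) · 5^14 / (14! · 2^(14/2)) ≈ 0.0021184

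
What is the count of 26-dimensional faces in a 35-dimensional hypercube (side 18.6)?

An n-cube has C(n,k)·2^(n-k) k-faces. Here C(35,26)·2^9 = 70607460·512 = 36151019520.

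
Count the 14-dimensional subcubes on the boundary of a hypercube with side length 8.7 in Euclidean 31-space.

An n-cube has C(n,k)·2^(n-k) k-faces. Here C(31,14)·2^17 = 265182525·131072 = 34758003916800.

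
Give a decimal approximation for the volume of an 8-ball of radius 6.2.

Volume = π^{8/2}·(6.2)^8/Γ(5) ≈ 8.8618e+06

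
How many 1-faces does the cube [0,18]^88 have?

An n-cube has n·2^(n-1) edges. With n = 88: 88·154742504910672534362390528 = 13617340432139183023890366464.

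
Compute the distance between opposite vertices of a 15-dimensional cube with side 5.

d = √(5² + 5² + ... + 5²) [15 terms] = √(15·5²) = 5√15 ≈ 19.3649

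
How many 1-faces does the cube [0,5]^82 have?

An n-cube has n·2^(n-1) edges. With n = 82: 82·2417851639229258349412352 = 198263834416799184651812864.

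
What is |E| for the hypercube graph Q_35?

Each of the 2^35 = 34359738368 vertices has degree 35; total edges = 35·2^35/2 = 601295421440.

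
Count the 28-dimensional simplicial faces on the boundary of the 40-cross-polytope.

An n-cross-polytope has 2^(k+1)·C(n,k+1) k-faces. Here 2^29·C(40,29) = 536870912·2311801440 = 1241138947455713280.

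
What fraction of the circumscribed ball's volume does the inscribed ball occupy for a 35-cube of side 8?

V_in / V_out = (r_in/r_out)^35 = (1/√35)^35 = 35^(-35/2) ≈ 9.52378e-28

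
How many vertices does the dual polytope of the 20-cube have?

The vertices are ±e_1, ..., ±e_20, so there are 2·20 = 40.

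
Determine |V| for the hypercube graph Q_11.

Number of vertices = 2^11 = 2048.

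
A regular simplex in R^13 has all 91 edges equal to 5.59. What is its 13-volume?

V_13 = √(14) · 5.59^13 / (13! · 2^(13/2)) ≈ 0.0345495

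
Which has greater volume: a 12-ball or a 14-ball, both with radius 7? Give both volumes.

V_12(7) ≈ 1.84818e+10. V_14(7) ≈ 4.06435e+11. The 14-ball is larger.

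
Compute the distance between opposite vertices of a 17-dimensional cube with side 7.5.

Diagonal = √17 · 7.5 ≈ 30.9233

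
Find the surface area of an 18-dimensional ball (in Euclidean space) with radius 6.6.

|∂B_18(6.6)| ≈ 1.26504e+14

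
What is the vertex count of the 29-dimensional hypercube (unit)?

Number of vertices = 2^29 = 536870912.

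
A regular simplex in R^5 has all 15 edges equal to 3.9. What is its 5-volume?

V_5 = √(6) · 3.9^5 / (5! · 2^(5/2)) ≈ 3.25569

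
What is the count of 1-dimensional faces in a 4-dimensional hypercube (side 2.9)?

Choose 1 of 4 axes to span the face (C(4,1) = 4 ways), then fix each of the remaining 3 coordinates at one of its two extreme values (2^3 = 8 ways): 4·8 = 32.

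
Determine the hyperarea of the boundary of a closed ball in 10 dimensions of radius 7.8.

S_10(7.8) = 2·π^(10/2)·(7.8)^9 / Γ(10/2) ≈ 2.72533e+09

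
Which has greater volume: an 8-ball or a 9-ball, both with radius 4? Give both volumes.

V_8(4) ≈ 265992. V_9(4) ≈ 864684. The 9-ball is larger.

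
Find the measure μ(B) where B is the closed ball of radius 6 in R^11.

V = 859963392·π^5/385 ≈ 6.83547e+08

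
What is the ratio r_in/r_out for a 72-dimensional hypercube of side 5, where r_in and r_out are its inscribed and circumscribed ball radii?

Ratio = (s/2)/(s√72/2) = 72^(-1/2) ≈ 0.117851.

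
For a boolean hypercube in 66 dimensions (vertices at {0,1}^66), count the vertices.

An n-cube has 2^n vertices; for n = 66 that is 2^66 = 73786976294838206464.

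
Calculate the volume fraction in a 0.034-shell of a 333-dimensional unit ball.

V(inner)/V(outer) = ((1-0.034)/1)^333 ≈ 9.94e-06, so the shell fraction is 0.99999.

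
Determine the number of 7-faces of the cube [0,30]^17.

Choose 7 of 17 axes to span the face (C(17,7) = 19448 ways), then fix each of the remaining 10 coordinates at one of its two extreme values (2^10 = 1024 ways): 19448·1024 = 19914752.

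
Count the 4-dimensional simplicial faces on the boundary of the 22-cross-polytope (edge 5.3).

An n-cross-polytope has 2^(k+1)·C(n,k+1) k-faces. Here 2^5·C(22,5) = 32·26334 = 842688.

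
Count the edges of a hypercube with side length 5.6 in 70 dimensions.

An n-cube has n·2^(n-1) edges. With n = 70: 70·590295810358705651712 = 41320706725109395619840.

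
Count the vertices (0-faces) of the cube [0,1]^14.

An n-cube has 2^n vertices; for n = 14 that is 2^14 = 16384.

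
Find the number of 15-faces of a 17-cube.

f_15(17-cube) = (17 choose 15) · 2^2 = 544.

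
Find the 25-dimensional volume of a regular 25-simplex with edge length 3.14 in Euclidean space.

V_25 = √(26) · 3.14^25 / (25! · 2^(25/2)) ≈ 1.50386e-16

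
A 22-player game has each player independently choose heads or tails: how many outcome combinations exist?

Each vertex is a binary string of length 22, so there are 2^22 = 4194304.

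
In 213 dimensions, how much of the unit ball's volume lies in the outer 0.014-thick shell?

1 - (1-0.014)^213 ≈ 0.950366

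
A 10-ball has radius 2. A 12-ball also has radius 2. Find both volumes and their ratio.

V_10(2) ≈ 2611.37. V_12(2) ≈ 5469.24. Ratio V_10/V_12 ≈ 0.4775.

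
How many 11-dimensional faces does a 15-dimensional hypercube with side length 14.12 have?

f_11(15-cube) = (15 choose 11) · 2^4 = 21840.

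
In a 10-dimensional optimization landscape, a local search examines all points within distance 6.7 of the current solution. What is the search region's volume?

Volume = π^{10/2}·(6.7)^10/Γ(6) ≈ 4.64854e+08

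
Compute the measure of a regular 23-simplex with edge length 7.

V_23 = √(24) · 7^23 / (23! · 2^(23/2)) ≈ 1.79069e-06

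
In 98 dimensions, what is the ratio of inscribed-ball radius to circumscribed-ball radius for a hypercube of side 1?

r_in / r_out = (1/2) / (1√98/2) = 1/√98 ≈ 0.101015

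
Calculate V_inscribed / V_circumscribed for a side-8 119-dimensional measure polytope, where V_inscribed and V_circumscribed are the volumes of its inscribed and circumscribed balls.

Volume scales as r^n, and r_in/r_out = 1/√119, giving (1/√119)^119 ≈ 3.19857e-124.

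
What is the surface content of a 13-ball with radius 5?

S = n·V_n(r)/r = 13·V_13(5)/5 (volume-to-surface relation), giving 6250000000·π^6/2079 ≈ 2.89018e+09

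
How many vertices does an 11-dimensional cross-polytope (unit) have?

The vertices are ±e_1, ..., ±e_11, so there are 2·11 = 22.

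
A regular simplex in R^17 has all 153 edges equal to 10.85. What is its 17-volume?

For a regular n-simplex with edge a, V = (a^n / n!)·√((n+1)/2^n). With a=10.85, n=17: V ≈ 13.1862.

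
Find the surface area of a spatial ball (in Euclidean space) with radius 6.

S = n·V_n(r)/r = 3·V_3(6)/6 (volume-to-surface relation), giving 4πr² = 4π·(6)² ≈ 452.389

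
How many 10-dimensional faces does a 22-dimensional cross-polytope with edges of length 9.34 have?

Each 10-face is the convex hull of 11 vertices, one chosen as ±e_i from each of 11 distinct axes: 2^11·C(22,11) = 1444724736.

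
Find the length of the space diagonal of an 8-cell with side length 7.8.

||(7.8,7.8,...,7.8)|| = √(4)·7.8 = 15.6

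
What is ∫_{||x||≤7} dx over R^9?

V_9(7) = π^(9/2) · (7)^9 / Γ(9/2 + 1) = 184473632·π^4/135 ≈ 1.33107e+08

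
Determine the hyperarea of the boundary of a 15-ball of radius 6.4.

The surface area of an n-ball is 2π^(n/2) r^(n-1) / Γ(n/2). For n=15, r=6.4: 1.10673e+12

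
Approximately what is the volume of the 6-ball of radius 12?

V = 497664·π^3 ≈ 1.54307e+07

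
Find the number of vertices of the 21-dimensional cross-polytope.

The vertices are ±e_1, ..., ±e_21, so there are 2·21 = 42.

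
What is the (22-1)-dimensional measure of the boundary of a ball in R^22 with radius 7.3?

The surface area of an n-ball is 2π^(n/2) r^(n-1) / Γ(n/2). For n=22, r=7.3: 2.18623e+17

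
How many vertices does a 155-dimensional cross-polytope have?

An n-cross-polytope has 2n vertices; here n = 155, giving 310.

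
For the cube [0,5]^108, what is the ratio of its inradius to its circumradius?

For an n-cube of any side s, the inradius is s/2 and the circumradius is s√n/2, so the ratio is 1/√108 ≈ 0.096225.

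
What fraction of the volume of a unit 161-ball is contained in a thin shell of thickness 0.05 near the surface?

1 - (1-0.05)^161 ≈ 0.999741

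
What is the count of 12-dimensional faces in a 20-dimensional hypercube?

Choose 12 of 20 axes to span the face (C(20,12) = 125970 ways), then fix each of the remaining 8 coordinates at one of its two extreme values (2^8 = 256 ways): 125970·256 = 32248320.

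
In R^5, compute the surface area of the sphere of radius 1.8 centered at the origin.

|∂B_5(1.8)| ≈ 276.286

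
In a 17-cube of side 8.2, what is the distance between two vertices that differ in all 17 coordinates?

||(8.2,8.2,...,8.2)|| = √(17)·8.2 ≈ 33.8095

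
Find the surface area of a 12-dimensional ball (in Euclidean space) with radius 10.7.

S_12(10.7) = 2·π^(12/2)·(10.7)^11 / Γ(12/2) ≈ 3.37264e+12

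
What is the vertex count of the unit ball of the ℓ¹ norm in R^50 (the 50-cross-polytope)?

Number of vertices = 2n = 100.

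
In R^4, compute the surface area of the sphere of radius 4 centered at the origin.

S = n·V_n(r)/r = 4·V_4(4)/4 (volume-to-surface relation), giving 128·π^2 ≈ 1263.31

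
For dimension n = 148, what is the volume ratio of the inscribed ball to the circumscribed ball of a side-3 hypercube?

V_in/V_out = n^(-n/2) = 148^(-148/2) ≈ 2.51555e-161.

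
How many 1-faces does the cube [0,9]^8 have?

An n-cube has n·2^(n-1) edges. With n = 8: 8·128 = 1024.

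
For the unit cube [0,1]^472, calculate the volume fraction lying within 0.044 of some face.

Shell fraction = 1 - (1-0.088)^472 ≈ 1 - 1.311e-19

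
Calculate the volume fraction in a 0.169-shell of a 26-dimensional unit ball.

V(inner)/V(outer) = ((1-0.169)/1)^26 ≈ 0.008121, so the shell fraction is 0.991879.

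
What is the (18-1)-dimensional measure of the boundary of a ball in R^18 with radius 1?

S_18(1) = 2·π^(18/2)·(1)^17 / Γ(18/2) = π^9/20160 ≈ 1.47863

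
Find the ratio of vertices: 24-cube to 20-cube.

The 24-cube has 2^24 = 16777216 vertices. The 20-cube has 2^20 = 1048576 vertices. Ratio: 16777216/1048576 = 16.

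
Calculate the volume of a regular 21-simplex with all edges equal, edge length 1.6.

V = (1.6^21 / 21!) · √((21+1) / 2^21) ≈ 1.22623e-18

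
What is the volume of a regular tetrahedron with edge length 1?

Volume = (√2/12) · 1³ = 0.117851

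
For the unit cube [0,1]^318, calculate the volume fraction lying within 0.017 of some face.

The inner cube has side 1-2·0.017 = 0.966 and volume (0.966)^318 ≈ 1.67e-05, so the shell holds 0.999983 of the volume.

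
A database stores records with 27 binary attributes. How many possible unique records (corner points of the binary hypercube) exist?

Each vertex is a binary string of length 27, so there are 2^27 = 134217728.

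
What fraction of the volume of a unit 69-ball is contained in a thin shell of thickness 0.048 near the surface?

1 - (1-0.048)^69 ≈ 0.96643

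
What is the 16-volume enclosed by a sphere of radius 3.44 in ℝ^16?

V_16(3.44) = π^(16/2) · (3.44)^16 / Γ(16/2 + 1) ≈ 9.04927e+07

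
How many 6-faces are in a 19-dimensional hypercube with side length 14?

Number of 6-faces = C(19,6) · 2^(19-6) = 27132 · 8192 = 222265344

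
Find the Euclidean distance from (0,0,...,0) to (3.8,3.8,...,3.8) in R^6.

d = √(3.8² + 3.8² + ... + 3.8²) [6 terms] = √(6·3.8²) = 3.8√6 ≈ 9.30806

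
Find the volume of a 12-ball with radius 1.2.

V_12(1.2) = π^(12/2) · (1.2)^12 / Γ(12/2 + 1) ≈ 11.9053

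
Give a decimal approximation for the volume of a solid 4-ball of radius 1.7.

Volume = π^{4/2}·(1.7)^4/Γ(3) ≈ 41.216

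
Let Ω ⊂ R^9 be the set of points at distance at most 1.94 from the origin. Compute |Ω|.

V_9(1.94) = π^(9/2) · (1.94)^9 / Γ(9/2 + 1) ≈ 1283.91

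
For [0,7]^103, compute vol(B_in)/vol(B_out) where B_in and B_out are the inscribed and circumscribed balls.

Volume scales as r^n, and r_in/r_out = 1/√103, giving (1/√103)^103 ≈ 2.18214e-104.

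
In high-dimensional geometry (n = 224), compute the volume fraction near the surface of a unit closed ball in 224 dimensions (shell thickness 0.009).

1 - (1-0.009)^224 ≈ 0.868023 ≈ 86.80%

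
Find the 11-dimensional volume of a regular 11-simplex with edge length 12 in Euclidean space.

Volume = 12^11 · √(12/2^11) / 11! ≈ 1424.83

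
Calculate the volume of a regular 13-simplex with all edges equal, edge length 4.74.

Volume = 4.74^13 · √(14/2^13) / 13! ≈ 0.00404769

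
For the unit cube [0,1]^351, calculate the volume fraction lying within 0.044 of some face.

1 - (1 - 2·0.044)^351 = 1 - 0.912^351 ≈ 1 - 9.082e-15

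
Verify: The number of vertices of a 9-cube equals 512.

True. The 9-cube has 2^9 = 512 vertices.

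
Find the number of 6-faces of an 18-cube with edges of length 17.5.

Number of 6-faces = C(18,6) · 2^(18-6) = 18564 · 4096 = 76038144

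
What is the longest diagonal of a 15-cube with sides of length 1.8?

d = √(1.8² + 1.8² + ... + 1.8²) [15 terms] = √(15·1.8²) = 1.8√15 ≈ 6.97137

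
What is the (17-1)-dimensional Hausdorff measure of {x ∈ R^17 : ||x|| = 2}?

S_17(2) = 2·π^(17/2)·(2)^16 / Γ(17/2) = 33554432·π^8/2027025 ≈ 157069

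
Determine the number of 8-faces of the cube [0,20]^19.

f_8(19-cube) = (19 choose 8) · 2^11 = 154791936.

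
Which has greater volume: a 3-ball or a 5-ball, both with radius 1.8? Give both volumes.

V_3(1.8) ≈ 24.429. V_5(1.8) ≈ 99.4629. The 5-ball is larger.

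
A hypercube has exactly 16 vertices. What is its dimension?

2^n = 16 ⇒ n = log_2(16) = 4.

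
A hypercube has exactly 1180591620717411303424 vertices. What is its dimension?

The n-cube has 2^n vertices, and 1180591620717411303424 = 2^70, so n = 70.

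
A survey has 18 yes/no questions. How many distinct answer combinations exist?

Number of vertices = 2^18 = 262144.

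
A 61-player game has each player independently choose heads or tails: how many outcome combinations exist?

The 61-cube has 2^61 = 2305843009213693952 vertices.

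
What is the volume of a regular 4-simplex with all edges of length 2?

For a regular n-simplex with edge a, V = (a^n / n!)·√((n+1)/2^n). With a=2, n=4: V ≈ 0.372678.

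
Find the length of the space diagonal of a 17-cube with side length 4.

Diagonal = √17 · 4 ≈ 16.4924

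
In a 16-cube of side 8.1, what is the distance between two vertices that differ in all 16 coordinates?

d = √(8.1² + 8.1² + ... + 8.1²) [16 terms] = √(16·8.1²) = 8.1√16 = 32.4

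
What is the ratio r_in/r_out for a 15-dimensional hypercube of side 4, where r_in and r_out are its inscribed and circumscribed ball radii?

For an n-cube of any side s, the inradius is s/2 and the circumradius is s√n/2, so the ratio is 1/√15 ≈ 0.258199.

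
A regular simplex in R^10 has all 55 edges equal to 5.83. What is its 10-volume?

V_10 = √(11) · 5.83^10 / (10! · 2^(10/2)) ≈ 1.29559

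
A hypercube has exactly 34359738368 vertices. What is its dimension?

n = log_2(34359738368) = 35.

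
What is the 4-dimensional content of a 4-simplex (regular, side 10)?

Volume = 10^4 · √(5/2^4) / 4! ≈ 232.924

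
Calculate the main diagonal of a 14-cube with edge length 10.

d = √(10² + 10² + ... + 10²) [14 terms] = √(14·10²) = 10√14 ≈ 37.4166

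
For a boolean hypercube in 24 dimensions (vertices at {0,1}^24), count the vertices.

Number of vertices = 2^24 = 16777216.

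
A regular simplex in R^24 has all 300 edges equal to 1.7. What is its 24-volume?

V_24 = √(25) · 1.7^24 / (24! · 2^(24/2)) ≈ 6.67849e-22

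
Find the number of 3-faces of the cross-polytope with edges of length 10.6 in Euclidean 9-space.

f_3(9-orthoplex) = 2^4 · (9 choose 4) = 2016.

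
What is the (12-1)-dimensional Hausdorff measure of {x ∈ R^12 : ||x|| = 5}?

The surface area of an n-ball is 2π^(n/2) r^(n-1) / Γ(n/2). For n=12, r=5: 9765625·π^6/12 ≈ 7.82381e+08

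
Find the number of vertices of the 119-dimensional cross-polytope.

An n-cross-polytope has 2n vertices; here n = 119, giving 238.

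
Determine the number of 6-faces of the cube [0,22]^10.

f_6(10-cube) = (10 choose 6) · 2^4 = 3360.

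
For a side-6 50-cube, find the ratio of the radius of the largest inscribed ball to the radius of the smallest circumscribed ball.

r_in = 6/2 (half the side); r_out = 6√50/2 (half the diagonal). Ratio = 1/√50 ≈ 0.141421.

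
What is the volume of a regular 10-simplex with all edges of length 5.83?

For a regular n-simplex with edge a, V = (a^n / n!)·√((n+1)/2^n). With a=5.83, n=10: V ≈ 1.29559.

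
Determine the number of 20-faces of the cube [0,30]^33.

Number of 20-faces = C(33,20) · 2^(33-20) = 573166440 · 8192 = 4695379476480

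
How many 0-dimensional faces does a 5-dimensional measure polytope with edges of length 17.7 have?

Number of 0-faces = C(5,0) · 2^(5-0) = 1 · 32 = 32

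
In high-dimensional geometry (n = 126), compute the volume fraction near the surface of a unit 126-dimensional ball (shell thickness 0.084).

1 - (1-0.084)^126 ≈ 0.999984 ≈ 99.998419%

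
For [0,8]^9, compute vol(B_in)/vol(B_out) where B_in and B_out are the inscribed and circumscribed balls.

V_in / V_out = (r_in/r_out)^9 = (1/√9)^9 = 9^(-9/2) ≈ 5.08053e-05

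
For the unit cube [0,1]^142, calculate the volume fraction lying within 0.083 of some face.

The inner cube has side 1-2·0.083 = 0.834 and volume (0.834)^142 ≈ 6.391e-12, so the shell holds 1 - 6.391e-12 of the volume.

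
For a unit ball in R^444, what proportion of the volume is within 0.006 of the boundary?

Shell fraction = 1 - (1-0.006)^444 ≈ 0.930888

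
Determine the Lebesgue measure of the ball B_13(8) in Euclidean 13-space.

V = 70368744177664·π^6/135135 ≈ 5.00623e+11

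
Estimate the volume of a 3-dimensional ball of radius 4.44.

Volume = π^{3/2}·(4.44)^3/Γ(5/2) ≈ 366.638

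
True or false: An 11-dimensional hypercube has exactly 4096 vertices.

False. The 11-cube has 2^11 = 2048 vertices.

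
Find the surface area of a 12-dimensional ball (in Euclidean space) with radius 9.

S_12(9) = 2·π^(12/2)·(9)^11 / Γ(12/2) = 10460353203·π^6/20 ≈ 5.02824e+11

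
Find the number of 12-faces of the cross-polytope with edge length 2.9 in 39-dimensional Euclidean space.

Each 12-face is the convex hull of 13 vertices, one chosen as ±e_i from each of 13 distinct axes: 2^13·C(39,13) = 66538909237248.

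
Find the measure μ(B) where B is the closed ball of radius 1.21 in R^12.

Volume = π^{12/2}·(1.21)^12/Γ(7) ≈ 13.152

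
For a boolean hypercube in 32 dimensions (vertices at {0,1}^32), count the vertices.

The 32-cube has 2^32 = 4294967296 vertices.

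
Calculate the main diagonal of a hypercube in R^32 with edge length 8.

||(8,8,...,8)|| = √(32)·8 ≈ 45.2548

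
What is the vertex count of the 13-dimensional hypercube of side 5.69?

Each vertex is a binary string of length 13, so there are 2^13 = 8192.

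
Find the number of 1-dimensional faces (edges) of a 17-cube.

Each of the 2^17 = 131072 vertices has degree 17; total edges = 17·2^17/2 = 1114112.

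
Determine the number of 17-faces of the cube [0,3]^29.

Choose 17 of 29 axes to span the face (C(29,17) = 51895935 ways), then fix each of the remaining 12 coordinates at one of its two extreme values (2^12 = 4096 ways): 51895935·4096 = 212565749760.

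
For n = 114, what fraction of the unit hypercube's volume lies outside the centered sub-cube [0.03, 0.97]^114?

The inner cube has side 1-2·0.03 = 0.94 and volume (0.94)^114 ≈ 0.0008641, so the shell holds 0.999136 of the volume.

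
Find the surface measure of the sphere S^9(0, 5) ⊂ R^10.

The surface area of an n-ball is 2π^(n/2) r^(n-1) / Γ(n/2). For n=10, r=5: 1953125·π^5/12 ≈ 4.98079e+07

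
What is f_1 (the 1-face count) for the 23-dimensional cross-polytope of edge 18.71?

An n-cross-polytope has 2^(k+1)·C(n,k+1) k-faces. Here 2^2·C(23,2) = 4·253 = 1012.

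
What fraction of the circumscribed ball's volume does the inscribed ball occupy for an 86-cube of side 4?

V_in/V_out = n^(-n/2) = 86^(-86/2) ≈ 6.55491e-84.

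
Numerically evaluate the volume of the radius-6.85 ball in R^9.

Volume = π^{9/2}·(6.85)^9/Γ(11/2) ≈ 1.0953e+08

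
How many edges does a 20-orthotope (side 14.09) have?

Each of the 2^20 = 1048576 vertices has degree 20; total edges = 20·2^20/2 = 10485760.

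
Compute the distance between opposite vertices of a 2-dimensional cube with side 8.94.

Diagonal = √2 · 8.94 ≈ 12.6431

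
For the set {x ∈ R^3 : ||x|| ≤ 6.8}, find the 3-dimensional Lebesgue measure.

Volume = π^{3/2}·(6.8)^3/Γ(5/2) ≈ 1317.09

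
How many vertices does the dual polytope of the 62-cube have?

The 62-dimensional cross-polytope has 2n = 2·62 = 124 vertices.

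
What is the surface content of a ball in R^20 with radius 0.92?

|∂B_20(0.92)| ≈ 0.105861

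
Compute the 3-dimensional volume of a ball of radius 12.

Volume = π^{3/2}·(12)^3/Γ(5/2) = 2304·π ≈ 7238.23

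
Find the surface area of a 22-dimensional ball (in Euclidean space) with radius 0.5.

The surface area of an n-ball is 2π^(n/2) r^(n-1) / Γ(n/2). For n=22, r=0.5: π^11/3805072588800 ≈ 7.73189e-08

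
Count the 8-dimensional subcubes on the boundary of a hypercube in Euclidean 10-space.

Number of 8-faces = C(10,8) · 2^(10-8) = 45 · 4 = 180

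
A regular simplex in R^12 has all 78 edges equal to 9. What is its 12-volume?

Volume = 9^12 · √(13/2^12) / 12! ≈ 33.2173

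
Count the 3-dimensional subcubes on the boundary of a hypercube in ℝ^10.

Number of 3-faces = C(10,3) · 2^(10-3) = 120 · 128 = 15360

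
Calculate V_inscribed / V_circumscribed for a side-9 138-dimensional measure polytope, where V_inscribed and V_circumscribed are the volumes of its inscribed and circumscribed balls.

V_in/V_out = n^(-n/2) = 138^(-138/2) ≈ 2.2302e-148.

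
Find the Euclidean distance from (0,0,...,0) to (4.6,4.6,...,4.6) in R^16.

d = √(4.6² + 4.6² + ... + 4.6²) [16 terms] = √(16·4.6²) = 4.6√16 = 18.4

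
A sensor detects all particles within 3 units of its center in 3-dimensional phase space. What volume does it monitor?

V = 36·π ≈ 113.097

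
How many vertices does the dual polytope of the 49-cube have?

An n-cross-polytope has 2n vertices; here n = 49, giving 98.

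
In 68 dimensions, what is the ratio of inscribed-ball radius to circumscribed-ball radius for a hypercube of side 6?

For an n-cube of any side s, the inradius is s/2 and the circumradius is s√n/2, so the ratio is 1/√68 ≈ 0.121268.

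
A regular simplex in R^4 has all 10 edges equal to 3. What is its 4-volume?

For a regular n-simplex with edge a, V = (a^n / n!)·√((n+1)/2^n). With a=3, n=4: V ≈ 1.88668.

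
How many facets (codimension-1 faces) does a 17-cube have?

Choose 16 of 17 axes to span the face (C(17,16) = 17 ways), then fix each of the remaining 1 coordinate at one of its two extreme values (2^1 = 2 ways): 17·2 = 34.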